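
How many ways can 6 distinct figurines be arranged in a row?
6! = 720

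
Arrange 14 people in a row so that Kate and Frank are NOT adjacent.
Total - adjacent = 14! - (14-1)!×2 = 87178291200 - 12454041600 = 74724249600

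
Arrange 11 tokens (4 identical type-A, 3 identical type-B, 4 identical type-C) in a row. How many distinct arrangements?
11! / (4! × 3! × 4!) = 11550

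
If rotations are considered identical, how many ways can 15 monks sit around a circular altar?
Circular: fix one position, arrange the rest. (15-1)! = 87178291200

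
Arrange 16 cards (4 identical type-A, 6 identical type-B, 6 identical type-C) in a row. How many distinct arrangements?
16! / (4! × 6! × 6!) = 1681680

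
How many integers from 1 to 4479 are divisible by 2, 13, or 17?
⌊4479/2⌋+⌊4479/13⌋+⌊4479/17⌋ - ⌊4479/26⌋-⌊4479/34⌋-⌊4479/221⌋ + ⌊4479/442⌋ = 2239+344+263 - 172-131-20 + 10 = 2533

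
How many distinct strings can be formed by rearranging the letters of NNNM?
4! / (1! × 3!) = 4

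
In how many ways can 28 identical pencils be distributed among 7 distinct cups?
C(28+7-1, 7-1) = C(34, 6) = 1344904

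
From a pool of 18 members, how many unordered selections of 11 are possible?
C(18,11) = 18!/(11!×7!) = 31824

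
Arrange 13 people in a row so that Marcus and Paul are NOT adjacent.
Total - adjacent = 13! - (13-1)!×2 = 6227020800 - 958003200 = 5269017600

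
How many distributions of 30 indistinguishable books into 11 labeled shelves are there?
C(30+11-1, 11-1) = C(40, 10) = 847660528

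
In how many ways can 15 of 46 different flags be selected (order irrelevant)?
C(46,15) = 46!/(15!×31!) = 511738760544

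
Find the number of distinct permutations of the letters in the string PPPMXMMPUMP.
11! / (4! × 5! × 1! × 1!) = 13860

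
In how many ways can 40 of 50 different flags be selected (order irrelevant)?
C(50,40) = 50!/(40!×10!) = 10272278170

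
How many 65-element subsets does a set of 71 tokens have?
C(71,65) = 71!/(65!×6!) = 143218999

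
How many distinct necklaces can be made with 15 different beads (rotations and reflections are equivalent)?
(15-1)!/2 = 87178291200/2 = 43589145600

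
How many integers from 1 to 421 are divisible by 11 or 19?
⌊421/11⌋ + ⌊421/19⌋ - ⌊421/209⌋ = 38 + 22 - 2 = 58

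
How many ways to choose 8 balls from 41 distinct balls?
C(41,8) = 41!/(8!×33!) = 95548245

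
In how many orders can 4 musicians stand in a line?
4! = 24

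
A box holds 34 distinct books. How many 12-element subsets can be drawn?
C(34,12) = 34!/(12!×22!) = 548354040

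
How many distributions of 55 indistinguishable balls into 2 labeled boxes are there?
C(55+2-1, 2-1) = C(56, 1) = 56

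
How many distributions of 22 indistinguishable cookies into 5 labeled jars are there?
C(22+5-1, 5-1) = C(26, 4) = 14950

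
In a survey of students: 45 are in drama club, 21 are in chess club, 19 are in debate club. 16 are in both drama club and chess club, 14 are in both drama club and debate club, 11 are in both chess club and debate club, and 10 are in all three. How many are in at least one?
|A∪B∪C| = 45+21+19-16-14-11+10 = 54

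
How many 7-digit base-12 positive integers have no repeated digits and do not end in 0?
Last digit: 11 nonzero choices. First digit: 10 (nonzero, ≠last). Middle 5: P(10,5) = 30240. Total = 3326400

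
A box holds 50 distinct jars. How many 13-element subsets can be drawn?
C(50,13) = 50!/(13!×37!) = 354860518600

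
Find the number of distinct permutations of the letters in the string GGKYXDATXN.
10! / (1! × 1! × 1! × 1! × 1! × 2! × 1! × 2!) = 907200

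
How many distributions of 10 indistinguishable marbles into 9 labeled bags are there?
C(10+9-1, 9-1) = C(18, 8) = 43758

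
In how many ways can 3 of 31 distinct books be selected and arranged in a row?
P(31,3) = 31!/(31-3)! = 26970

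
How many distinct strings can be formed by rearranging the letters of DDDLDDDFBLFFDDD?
15! / (2! × 1! × 3! × 9!) = 300300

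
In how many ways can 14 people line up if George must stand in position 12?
Fix one position: (14-1)! = 6227020800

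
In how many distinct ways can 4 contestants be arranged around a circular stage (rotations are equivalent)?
Circular: fix one position, arrange the rest. (4-1)! = 6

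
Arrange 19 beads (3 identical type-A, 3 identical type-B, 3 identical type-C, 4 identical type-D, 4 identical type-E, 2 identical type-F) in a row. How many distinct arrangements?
19! / (3! × 3! × 3! × 4! × 4! × 2!) = 488864376000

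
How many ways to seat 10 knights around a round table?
Circular: fix one position, arrange the rest. (10-1)! = 362880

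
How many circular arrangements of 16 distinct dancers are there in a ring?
Circular: fix one position, arrange the rest. (16-1)! = 1307674368000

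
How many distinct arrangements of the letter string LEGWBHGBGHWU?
12! / (2! × 1! × 1! × 3! × 2! × 2! × 1!) = 9979200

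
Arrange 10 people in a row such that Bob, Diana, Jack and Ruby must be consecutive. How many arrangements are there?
Treat the 4 as one block: (10-4+1)! × 4! = 5040 × 24 = 120960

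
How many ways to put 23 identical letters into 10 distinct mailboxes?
C(23+10-1, 10-1) = C(32, 9) = 28048800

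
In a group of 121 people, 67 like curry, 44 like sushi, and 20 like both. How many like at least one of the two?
|A∪B| = |A| + |B| - |A∩B| = 67 + 44 - 20 = 91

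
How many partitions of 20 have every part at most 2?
Let r_j(i) = number of partitions of i into parts ≤ j, for i = 0..20. r_1(i) = 1 for all i; r_j(i) = r_{j-1}(i) + r_j(i-j). Rows j = 2..2: ≤2: 1 1 2 2 3 3 4 4 5 5 6 6 7 7 8 8 9 9 10 10 11. r_2(20) = 11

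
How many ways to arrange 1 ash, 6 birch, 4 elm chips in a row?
11! / (1! × 6! × 4!) = 2310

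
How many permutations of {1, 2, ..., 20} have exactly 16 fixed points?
Choose the 16 fixed points C(20,16) = 4845, derange the rest: !4 = Σ_{j=0}^{4} (-1)^j·4!/j! = 24 - 24 + 12 - 4 + 1 = 9. Product = 4845 × 9 = 43605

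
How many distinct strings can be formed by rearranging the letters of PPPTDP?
6! / (1! × 1! × 4!) = 30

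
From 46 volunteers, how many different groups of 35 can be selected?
C(46,35) = 46!/(35!×11!) = 13340783196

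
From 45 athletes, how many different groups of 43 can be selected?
C(45,43) = 45!/(43!×2!) = 990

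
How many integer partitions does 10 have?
Pentagonal recurrence p(n) = p(n-1) + p(n-2) - p(n-5) - p(n-7) + p(n-12) + p(n-15) - ... gives p(0..9) = 1, 1, 2, 3, 5, 7, 11, 15, 22, 30. p(10) = p(9) + p(8) - p(5) - p(3) = 30 + 22 - 7 - 3 = 42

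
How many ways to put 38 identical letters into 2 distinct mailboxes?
C(38+2-1, 2-1) = C(39, 1) = 39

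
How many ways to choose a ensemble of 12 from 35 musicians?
C(35,12) = 35!/(12!×23!) = 834451800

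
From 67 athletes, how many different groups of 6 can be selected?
C(67,6) = 67!/(6!×61!) = 99795696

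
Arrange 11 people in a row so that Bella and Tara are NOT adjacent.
Total - adjacent = 11! - (11-1)!×2 = 39916800 - 7257600 = 32659200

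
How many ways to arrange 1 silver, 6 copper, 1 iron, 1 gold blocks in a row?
9! / (1! × 6! × 1! × 1!) = 504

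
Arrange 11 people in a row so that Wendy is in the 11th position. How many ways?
Fix one position: (11-1)! = 3628800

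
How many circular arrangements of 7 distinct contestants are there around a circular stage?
Circular: fix one position, arrange the rest. (7-1)! = 720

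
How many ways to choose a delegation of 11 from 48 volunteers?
C(48,11) = 48!/(11!×37!) = 22595200368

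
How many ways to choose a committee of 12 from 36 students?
C(36,12) = 36!/(12!×24!) = 1251677700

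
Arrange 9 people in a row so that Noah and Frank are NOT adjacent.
Total - adjacent = 9! - (9-1)!×2 = 362880 - 80640 = 282240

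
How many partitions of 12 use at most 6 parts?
By conjugation, equals partitions of 12 into parts ≤ 6. Let r_j(i) = number of partitions of i into parts ≤ j, for i = 0..12. r_1(i) = 1 for all i; r_j(i) = r_{j-1}(i) + r_j(i-j). Rows j = 2..6: ≤2: 1 1 2 2 3 3 4 4 5 5 6 6 7; ≤3: 1 1 2 3 4 5 7 8 10 12 14 16 19; ≤4: 1 1 2 3 5 6 9 11 15 18 23 27 34; ≤5: 1 1 2 3 5 7 10 13 18 23 30 37 47; ≤6: 1 1 2 3 5 7 11 14 20 26 35 44 58. r_6(12) = 58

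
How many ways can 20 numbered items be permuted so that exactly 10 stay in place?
Choose the 10 fixed points C(20,10) = 184756, derange the rest: !10 = Σ_{j=0}^{10} (-1)^j·10!/j! = 3628800 - 3628800 + 1814400 - 604800 + 151200 - 30240 + 5040 - 720 + 90 - 10 + 1 = 1334961. Product = 184756 × 1334961 = 246642054516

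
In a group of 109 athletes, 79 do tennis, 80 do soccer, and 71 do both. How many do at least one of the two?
|A∪B| = |A| + |B| - |A∩B| = 79 + 80 - 71 = 88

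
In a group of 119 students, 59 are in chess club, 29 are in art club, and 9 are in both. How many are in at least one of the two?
|A∪B| = |A| + |B| - |A∩B| = 59 + 29 - 9 = 79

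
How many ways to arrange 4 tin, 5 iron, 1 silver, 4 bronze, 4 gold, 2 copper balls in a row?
20! / (4! × 5! × 1! × 4! × 4! × 2!) = 733296564000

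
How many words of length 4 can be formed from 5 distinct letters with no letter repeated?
P(5,4) = 5!/(5-4)! = 120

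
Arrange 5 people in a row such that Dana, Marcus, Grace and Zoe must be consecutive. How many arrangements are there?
Treat the 4 as one block: (5-4+1)! × 4! = 2 × 24 = 48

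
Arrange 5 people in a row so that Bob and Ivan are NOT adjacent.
Total - adjacent = 5! - (5-1)!×2 = 120 - 48 = 72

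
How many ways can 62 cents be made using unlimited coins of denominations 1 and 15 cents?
Coefficient of x^62 in 1/(1-x^1) · 1/(1-x^15). Use j coins of 15 for j = 0..⌊62/15⌋ = 4, the rest in 1s: 4 + 1 = 5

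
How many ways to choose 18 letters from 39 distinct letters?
C(39,18) = 39!/(18!×21!) = 62359143990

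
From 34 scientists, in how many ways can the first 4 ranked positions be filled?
P(34,4) = 34!/(34-4)! = 1113024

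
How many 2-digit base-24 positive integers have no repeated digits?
First digit: 23 choices (nonzero). Then descending: 23 × 23 = 529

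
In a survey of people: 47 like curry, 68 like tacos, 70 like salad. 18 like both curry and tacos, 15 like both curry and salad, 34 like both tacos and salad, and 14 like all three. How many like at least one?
|A∪B∪C| = 47+68+70-18-15-34+14 = 132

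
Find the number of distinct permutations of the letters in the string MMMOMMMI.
8! / (1! × 6! × 1!) = 56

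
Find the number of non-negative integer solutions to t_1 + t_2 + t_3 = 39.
C(39+3-1, 3-1) = C(41, 2) = 820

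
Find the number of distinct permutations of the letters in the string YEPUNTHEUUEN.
12! / (1! × 2! × 3! × 3! × 1! × 1! × 1!) = 6652800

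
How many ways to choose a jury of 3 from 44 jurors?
C(44,3) = 44!/(3!×41!) = 13244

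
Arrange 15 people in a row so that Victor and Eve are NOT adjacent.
Total - adjacent = 15! - (15-1)!×2 = 1307674368000 - 174356582400 = 1133317785600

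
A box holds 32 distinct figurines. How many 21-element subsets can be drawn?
C(32,21) = 32!/(21!×11!) = 129024480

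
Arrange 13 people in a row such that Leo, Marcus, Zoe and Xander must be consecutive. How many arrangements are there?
Treat the 4 as one block: (13-4+1)! × 4! = 3628800 × 24 = 87091200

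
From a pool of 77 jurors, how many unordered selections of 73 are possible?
C(77,73) = 77!/(73!×4!) = 1353275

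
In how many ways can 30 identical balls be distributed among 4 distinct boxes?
C(30+4-1, 4-1) = C(33, 3) = 5456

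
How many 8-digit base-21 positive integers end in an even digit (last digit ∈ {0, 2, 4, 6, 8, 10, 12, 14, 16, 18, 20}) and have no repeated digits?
Last∈{0,2,4,6,8,10,12,14,16,18,20}. Last=0: 390700800. Last nonzero: 10×19×P(19,6) = 3711657600. Total = 4102358400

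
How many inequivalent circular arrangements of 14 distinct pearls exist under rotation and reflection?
(14-1)!/2 = 6227020800/2 = 3113510400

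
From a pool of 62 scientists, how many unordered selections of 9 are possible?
C(62,9) = 62!/(9!×53!) = 20286591270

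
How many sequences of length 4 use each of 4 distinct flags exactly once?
4! = 24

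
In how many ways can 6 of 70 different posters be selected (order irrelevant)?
C(70,6) = 70!/(6!×64!) = 131115985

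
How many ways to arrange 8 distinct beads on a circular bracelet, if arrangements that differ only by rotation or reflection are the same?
(8-1)!/2 = 5040/2 = 2520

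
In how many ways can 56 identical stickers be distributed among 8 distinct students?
C(56+8-1, 8-1) = C(63, 7) = 553270671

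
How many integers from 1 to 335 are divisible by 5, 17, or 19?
⌊335/5⌋+⌊335/17⌋+⌊335/19⌋ - ⌊335/85⌋-⌊335/95⌋-⌊335/323⌋ + ⌊335/1615⌋ = 67+19+17 - 3-3-1 + 0 = 96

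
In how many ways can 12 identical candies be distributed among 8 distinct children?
C(12+8-1, 8-1) = C(19, 7) = 50388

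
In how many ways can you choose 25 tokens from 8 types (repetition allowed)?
C(25+8-1, 8-1) = C(32, 7) = 3365856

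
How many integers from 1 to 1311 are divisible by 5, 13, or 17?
⌊1311/5⌋+⌊1311/13⌋+⌊1311/17⌋ - ⌊1311/65⌋-⌊1311/85⌋-⌊1311/221⌋ + ⌊1311/1105⌋ = 262+100+77 - 20-15-5 + 1 = 400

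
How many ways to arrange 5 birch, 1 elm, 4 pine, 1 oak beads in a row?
11! / (5! × 1! × 4! × 1!) = 13860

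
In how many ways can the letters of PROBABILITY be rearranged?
11! / (1! × 1! × 1! × 2! × 1! × 2! × 1! × 1! × 1!) = 9979200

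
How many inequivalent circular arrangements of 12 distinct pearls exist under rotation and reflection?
(12-1)!/2 = 39916800/2 = 19958400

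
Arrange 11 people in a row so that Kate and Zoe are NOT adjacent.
Total - adjacent = 11! - (11-1)!×2 = 39916800 - 7257600 = 32659200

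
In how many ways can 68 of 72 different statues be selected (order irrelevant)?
C(72,68) = 72!/(68!×4!) = 1028790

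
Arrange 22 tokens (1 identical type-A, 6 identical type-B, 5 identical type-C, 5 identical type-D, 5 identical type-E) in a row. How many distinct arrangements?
22! / (1! × 6! × 5! × 5! × 5!) = 903421366848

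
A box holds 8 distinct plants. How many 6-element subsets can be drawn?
C(8,6) = 8!/(6!×2!) = 28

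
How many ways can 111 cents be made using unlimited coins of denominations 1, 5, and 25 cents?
Coefficient of x^111 in 1/(1-x^1) · 1/(1-x^5) · 1/(1-x^25). Case on j = number of 25-cent coins (j = 0..4); remainder r = 111 - 25j is made from {1,5} in ⌊r/5⌋+1 ways. r = 111, 86, 61, 36, 11 → 23 + 18 + 13 + 8 + 3 = 65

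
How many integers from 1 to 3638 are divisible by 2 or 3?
⌊3638/2⌋ + ⌊3638/3⌋ - ⌊3638/6⌋ = 1819 + 1212 - 606 = 2425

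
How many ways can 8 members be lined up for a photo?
8! = 40320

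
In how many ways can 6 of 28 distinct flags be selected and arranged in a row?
P(28,6) = 28!/(28-6)! = 271252800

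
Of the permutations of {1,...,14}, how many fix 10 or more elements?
Exactly j fixed points: C(14,j)·!(14-j); sum over j ≥ 10 (derangement numbers via !m = (m-1)·(!(m-1) + !(m-2)): !0..!4 = 1, 0, 1, 2, 9). Σ_{j=10}^{14} C(14,j)·!(14-j) = C(14,10)·!4 + C(14,11)·!3 + C(14,12)·!2 + C(14,13)·!1 + C(14,14)·!0 = 1001·9 + 364·2 + 91·1 + 14·0 + 1·1 = 9829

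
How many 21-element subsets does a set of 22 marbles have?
C(22,21) = 22!/(21!×1!) = 22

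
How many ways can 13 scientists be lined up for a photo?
13! = 6227020800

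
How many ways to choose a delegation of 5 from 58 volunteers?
C(58,5) = 58!/(5!×53!) = 4582116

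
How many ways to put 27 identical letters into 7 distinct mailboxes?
C(27+7-1, 7-1) = C(33, 6) = 1107568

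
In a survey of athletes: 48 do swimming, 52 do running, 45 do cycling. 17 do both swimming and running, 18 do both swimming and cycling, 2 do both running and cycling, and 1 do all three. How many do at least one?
|A∪B∪C| = 48+52+45-17-18-2+1 = 109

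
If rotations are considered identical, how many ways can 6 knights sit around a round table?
Circular: fix one position, arrange the rest. (6-1)! = 120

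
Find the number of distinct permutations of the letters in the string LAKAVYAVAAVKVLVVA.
17! / (1! × 2! × 6! × 2! × 6!) = 171531360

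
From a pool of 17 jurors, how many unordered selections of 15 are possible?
C(17,15) = 17!/(15!×2!) = 136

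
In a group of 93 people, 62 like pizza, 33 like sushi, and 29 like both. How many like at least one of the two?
|A∪B| = |A| + |B| - |A∩B| = 62 + 33 - 29 = 66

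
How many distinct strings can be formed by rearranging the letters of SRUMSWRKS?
9! / (1! × 3! × 1! × 1! × 1! × 2!) = 30240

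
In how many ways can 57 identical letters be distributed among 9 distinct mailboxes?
C(57+9-1, 9-1) = C(65, 8) = 5047381560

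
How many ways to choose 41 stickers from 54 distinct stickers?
C(54,41) = 54!/(41!×13!) = 1108176102180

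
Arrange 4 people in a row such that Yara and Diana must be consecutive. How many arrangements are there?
Treat the 2 as one block: (4-2+1)! × 2! = 6 × 2 = 12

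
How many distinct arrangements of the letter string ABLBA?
5! / (1! × 2! × 2!) = 30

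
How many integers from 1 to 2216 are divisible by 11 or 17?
⌊2216/11⌋ + ⌊2216/17⌋ - ⌊2216/187⌋ = 201 + 130 - 11 = 320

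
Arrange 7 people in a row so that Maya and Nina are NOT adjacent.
Total - adjacent = 7! - (7-1)!×2 = 5040 - 1440 = 3600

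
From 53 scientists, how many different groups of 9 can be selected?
C(53,9) = 53!/(9!×44!) = 4431613550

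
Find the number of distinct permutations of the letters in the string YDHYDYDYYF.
10! / (1! × 5! × 3! × 1!) = 5040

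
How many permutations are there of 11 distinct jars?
11! = 39916800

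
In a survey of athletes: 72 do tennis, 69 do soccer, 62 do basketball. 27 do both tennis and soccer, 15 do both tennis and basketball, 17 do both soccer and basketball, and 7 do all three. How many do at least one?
|A∪B∪C| = 72+69+62-27-15-17+7 = 151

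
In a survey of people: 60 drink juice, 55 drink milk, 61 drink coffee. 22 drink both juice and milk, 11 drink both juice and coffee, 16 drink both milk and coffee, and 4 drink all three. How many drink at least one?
|A∪B∪C| = 60+55+61-22-11-16+4 = 131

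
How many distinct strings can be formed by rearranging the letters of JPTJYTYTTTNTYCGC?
16! / (3! × 1! × 6! × 1! × 1! × 2! × 2!) = 1210809600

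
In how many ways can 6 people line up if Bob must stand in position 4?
Fix one position: (6-1)! = 120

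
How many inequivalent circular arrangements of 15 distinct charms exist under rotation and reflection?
(15-1)!/2 = 87178291200/2 = 43589145600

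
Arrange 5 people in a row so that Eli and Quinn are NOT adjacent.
Total - adjacent = 5! - (5-1)!×2 = 120 - 48 = 72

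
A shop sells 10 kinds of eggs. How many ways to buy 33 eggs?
C(33+10-1, 10-1) = C(42, 9) = 445891810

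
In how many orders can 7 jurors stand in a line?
7! = 5040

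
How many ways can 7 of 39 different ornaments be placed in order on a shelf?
P(39,7) = 39!/(39-7)! = 77519922480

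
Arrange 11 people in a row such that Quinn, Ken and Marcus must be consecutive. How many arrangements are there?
Treat the 3 as one block: (11-3+1)! × 3! = 362880 × 6 = 2177280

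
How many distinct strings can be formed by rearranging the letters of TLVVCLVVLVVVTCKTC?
17! / (1! × 3! × 7! × 3! × 3!) = 326726400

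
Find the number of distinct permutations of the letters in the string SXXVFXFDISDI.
12! / (2! × 1! × 2! × 3! × 2! × 2!) = 4989600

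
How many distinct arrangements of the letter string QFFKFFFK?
8! / (2! × 1! × 5!) = 168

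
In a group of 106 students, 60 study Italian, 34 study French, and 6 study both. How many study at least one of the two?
|A∪B| = |A| + |B| - |A∩B| = 60 + 34 - 6 = 88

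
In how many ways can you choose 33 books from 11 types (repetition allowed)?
C(33+11-1, 11-1) = C(43, 10) = 1917334783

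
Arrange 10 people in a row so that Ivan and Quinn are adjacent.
Treat as block: (10-1)! × 2! = 362880 × 2 = 725760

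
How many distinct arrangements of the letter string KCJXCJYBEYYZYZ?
14! / (1! × 1! × 1! × 4! × 2! × 2! × 1! × 2!) = 454053600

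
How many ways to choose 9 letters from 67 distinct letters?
C(67,9) = 67!/(9!×58!) = 42757703560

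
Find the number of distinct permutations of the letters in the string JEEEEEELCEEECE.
14! / (10! × 2! × 1! × 1!) = 12012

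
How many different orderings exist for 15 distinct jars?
15! = 1307674368000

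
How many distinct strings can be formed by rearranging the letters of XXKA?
4! / (2! × 1! × 1!) = 12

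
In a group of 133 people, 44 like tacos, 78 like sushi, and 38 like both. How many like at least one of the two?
|A∪B| = |A| + |B| - |A∩B| = 44 + 78 - 38 = 84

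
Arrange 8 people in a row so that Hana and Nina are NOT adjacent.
Total - adjacent = 8! - (8-1)!×2 = 40320 - 10080 = 30240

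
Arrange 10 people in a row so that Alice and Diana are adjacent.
Treat as block: (10-1)! × 2! = 362880 × 2 = 725760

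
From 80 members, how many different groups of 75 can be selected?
C(80,75) = 80!/(75!×5!) = 24040016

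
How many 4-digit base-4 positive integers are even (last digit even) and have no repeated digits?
Last∈{0,2}. Last=0: 6. Last nonzero: 1×2×P(2,2) = 4. Total = 10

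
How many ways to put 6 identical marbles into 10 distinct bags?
C(6+10-1, 10-1) = C(15, 9) = 5005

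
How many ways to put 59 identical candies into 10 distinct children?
C(59+10-1, 10-1) = C(68, 9) = 49280065120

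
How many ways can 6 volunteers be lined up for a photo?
6! = 720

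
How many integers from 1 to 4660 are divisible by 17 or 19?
⌊4660/17⌋ + ⌊4660/19⌋ - ⌊4660/323⌋ = 274 + 245 - 14 = 505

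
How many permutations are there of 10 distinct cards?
10! = 3628800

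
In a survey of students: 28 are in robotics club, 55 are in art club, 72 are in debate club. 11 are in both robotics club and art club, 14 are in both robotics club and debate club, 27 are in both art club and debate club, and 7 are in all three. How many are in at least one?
|A∪B∪C| = 28+55+72-11-14-27+7 = 110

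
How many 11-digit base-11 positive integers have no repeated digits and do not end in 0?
Last digit: 10 nonzero choices. First digit: 9 (nonzero, ≠last). Middle 9: P(9,9) = 362880. Total = 32659200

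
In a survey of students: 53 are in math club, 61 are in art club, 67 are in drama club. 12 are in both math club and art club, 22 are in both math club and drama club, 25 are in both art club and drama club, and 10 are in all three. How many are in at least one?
|A∪B∪C| = 53+61+67-12-22-25+10 = 132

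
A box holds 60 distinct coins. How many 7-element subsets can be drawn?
C(60,7) = 60!/(7!×53!) = 386206920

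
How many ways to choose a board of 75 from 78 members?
C(78,75) = 78!/(75!×3!) = 76076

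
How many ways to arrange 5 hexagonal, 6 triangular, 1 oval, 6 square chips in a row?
18! / (5! × 6! × 1! × 6!) = 102918816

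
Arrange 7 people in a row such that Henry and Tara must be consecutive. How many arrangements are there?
Treat the 2 as one block: (7-2+1)! × 2! = 720 × 2 = 1440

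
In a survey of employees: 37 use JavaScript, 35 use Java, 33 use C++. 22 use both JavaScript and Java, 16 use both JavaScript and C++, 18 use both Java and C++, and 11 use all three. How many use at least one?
|A∪B∪C| = 37+35+33-22-16-18+11 = 60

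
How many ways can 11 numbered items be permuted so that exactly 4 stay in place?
Choose the 4 fixed points C(11,4) = 330, derange the rest: !7 = Σ_{j=0}^{7} (-1)^j·7!/j! = 5040 - 5040 + 2520 - 840 + 210 - 42 + 7 - 1 = 1854. Product = 330 × 1854 = 611820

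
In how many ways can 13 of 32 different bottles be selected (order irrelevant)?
C(32,13) = 32!/(13!×19!) = 347373600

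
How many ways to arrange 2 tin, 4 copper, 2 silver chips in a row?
8! / (2! × 4! × 2!) = 420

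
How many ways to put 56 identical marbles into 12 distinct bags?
C(56+12-1, 12-1) = C(67, 11) = 1285063345176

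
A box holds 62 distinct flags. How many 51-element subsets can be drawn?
C(62,51) = 62!/(51!×11!) = 508271323092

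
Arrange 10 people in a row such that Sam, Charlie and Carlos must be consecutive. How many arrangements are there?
Treat the 3 as one block: (10-3+1)! × 3! = 40320 × 6 = 241920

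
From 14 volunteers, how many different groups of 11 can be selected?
C(14,11) = 14!/(11!×3!) = 364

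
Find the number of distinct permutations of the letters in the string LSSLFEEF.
8! / (2! × 2! × 2! × 2!) = 2520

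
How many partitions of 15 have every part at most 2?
Let r_j(i) = number of partitions of i into parts ≤ j, for i = 0..15. r_1(i) = 1 for all i; r_j(i) = r_{j-1}(i) + r_j(i-j). Rows j = 2..2: ≤2: 1 1 2 2 3 3 4 4 5 5 6 6 7 7 8 8. r_2(15) = 8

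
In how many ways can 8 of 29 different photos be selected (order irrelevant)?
C(29,8) = 29!/(8!×21!) = 4292145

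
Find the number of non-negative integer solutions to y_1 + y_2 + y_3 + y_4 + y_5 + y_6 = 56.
C(56+6-1, 6-1) = C(61, 5) = 5949147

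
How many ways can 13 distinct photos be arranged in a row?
13! = 6227020800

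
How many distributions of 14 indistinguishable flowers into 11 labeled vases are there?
C(14+11-1, 11-1) = C(24, 10) = 1961256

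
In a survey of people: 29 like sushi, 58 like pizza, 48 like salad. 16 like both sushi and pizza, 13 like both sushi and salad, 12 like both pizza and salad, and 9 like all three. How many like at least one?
|A∪B∪C| = 29+58+48-16-13-12+9 = 103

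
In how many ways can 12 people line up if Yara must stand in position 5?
Fix one position: (12-1)! = 39916800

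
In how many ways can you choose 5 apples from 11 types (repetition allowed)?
C(5+11-1, 11-1) = C(15, 10) = 3003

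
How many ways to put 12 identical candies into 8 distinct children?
C(12+8-1, 8-1) = C(19, 7) = 50388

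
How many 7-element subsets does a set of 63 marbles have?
C(63,7) = 63!/(7!×56!) = 553270671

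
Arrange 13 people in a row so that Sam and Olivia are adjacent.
Treat as block: (13-1)! × 2! = 479001600 × 2 = 958003200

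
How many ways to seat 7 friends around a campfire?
Circular: fix one position, arrange the rest. (7-1)! = 720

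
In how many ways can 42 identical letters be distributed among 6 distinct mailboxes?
C(42+6-1, 6-1) = C(47, 5) = 1533939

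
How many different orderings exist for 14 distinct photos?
14! = 87178291200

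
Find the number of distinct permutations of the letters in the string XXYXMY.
6! / (1! × 3! × 2!) = 60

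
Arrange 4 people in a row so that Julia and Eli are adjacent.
Treat as block: (4-1)! × 2! = 6 × 2 = 12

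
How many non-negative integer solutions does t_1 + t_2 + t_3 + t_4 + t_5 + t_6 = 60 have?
C(60+6-1, 6-1) = C(65, 5) = 8259888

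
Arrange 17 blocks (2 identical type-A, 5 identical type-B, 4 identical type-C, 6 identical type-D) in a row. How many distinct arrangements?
17! / (2! × 5! × 4! × 6!) = 85765680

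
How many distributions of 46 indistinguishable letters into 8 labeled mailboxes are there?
C(46+8-1, 8-1) = C(53, 7) = 154143080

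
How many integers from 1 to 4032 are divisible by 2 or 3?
⌊4032/2⌋ + ⌊4032/3⌋ - ⌊4032/6⌋ = 2016 + 1344 - 672 = 2688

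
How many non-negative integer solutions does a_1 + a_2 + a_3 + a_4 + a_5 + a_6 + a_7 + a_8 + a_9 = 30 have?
C(30+9-1, 9-1) = C(38, 8) = 48903492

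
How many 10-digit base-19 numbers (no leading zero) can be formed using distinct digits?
First digit: 18 choices (nonzero). Then descending: 18 × 18 × 17 × 16 × 15 × 14 × 13 × 12 × 11 × 10 = 317578060800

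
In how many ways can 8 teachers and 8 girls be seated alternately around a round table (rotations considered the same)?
Fix one of the teachers: (8-1)! ways for the remaining teachers, × 8! ways for the girls = 5040 × 40320 = 203212800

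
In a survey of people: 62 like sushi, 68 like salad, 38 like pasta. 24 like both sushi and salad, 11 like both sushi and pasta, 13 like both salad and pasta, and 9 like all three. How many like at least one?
|A∪B∪C| = 62+68+38-24-11-13+9 = 129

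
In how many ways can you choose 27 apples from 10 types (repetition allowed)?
C(27+10-1, 10-1) = C(36, 9) = 94143280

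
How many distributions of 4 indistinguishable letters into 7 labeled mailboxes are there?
C(4+7-1, 7-1) = C(10, 6) = 210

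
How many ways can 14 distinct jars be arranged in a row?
14! = 87178291200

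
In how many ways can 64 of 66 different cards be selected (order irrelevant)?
C(66,64) = 66!/(64!×2!) = 2145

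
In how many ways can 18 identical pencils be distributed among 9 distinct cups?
C(18+9-1, 9-1) = C(26, 8) = 1562275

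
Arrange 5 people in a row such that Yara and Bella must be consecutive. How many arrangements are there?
Treat the 2 as one block: (5-2+1)! × 2! = 24 × 2 = 48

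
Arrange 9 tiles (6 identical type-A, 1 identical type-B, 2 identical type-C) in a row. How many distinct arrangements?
9! / (6! × 1! × 2!) = 252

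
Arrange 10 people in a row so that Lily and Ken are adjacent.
Treat as block: (10-1)! × 2! = 362880 × 2 = 725760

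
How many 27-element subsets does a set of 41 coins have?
C(41,27) = 41!/(27!×14!) = 35240152720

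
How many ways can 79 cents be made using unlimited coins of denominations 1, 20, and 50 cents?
Coefficient of x^79 in 1/(1-x^1) · 1/(1-x^20) · 1/(1-x^50). Case on j = number of 50-cent coins (j = 0..1); remainder r = 79 - 50j is made from {1,20} in ⌊r/20⌋+1 ways. r = 79, 29 → 4 + 2 = 6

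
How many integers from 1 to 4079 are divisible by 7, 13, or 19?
⌊4079/7⌋+⌊4079/13⌋+⌊4079/19⌋ - ⌊4079/91⌋-⌊4079/133⌋-⌊4079/247⌋ + ⌊4079/1729⌋ = 582+313+214 - 44-30-16 + 2 = 1021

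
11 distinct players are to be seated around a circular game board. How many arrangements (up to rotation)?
Circular: fix one position, arrange the rest. (11-1)! = 3628800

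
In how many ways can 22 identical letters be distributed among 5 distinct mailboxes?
C(22+5-1, 5-1) = C(26, 4) = 14950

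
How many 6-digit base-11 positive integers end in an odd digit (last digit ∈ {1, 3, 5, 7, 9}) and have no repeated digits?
Last∈{1,3,5,7,9}. Last=0: 0. Last nonzero: 5×9×P(9,4) = 136080. Total = 136080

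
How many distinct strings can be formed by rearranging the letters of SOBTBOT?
7! / (1! × 2! × 2! × 2!) = 630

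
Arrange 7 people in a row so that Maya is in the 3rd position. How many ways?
Fix one position: (7-1)! = 720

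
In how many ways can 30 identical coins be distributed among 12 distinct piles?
C(30+12-1, 12-1) = C(41, 11) = 3159461968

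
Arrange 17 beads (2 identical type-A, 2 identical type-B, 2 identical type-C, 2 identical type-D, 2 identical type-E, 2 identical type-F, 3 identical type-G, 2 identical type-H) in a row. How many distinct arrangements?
17! / (2! × 2! × 2! × 2! × 2! × 2! × 3! × 2!) = 463134672000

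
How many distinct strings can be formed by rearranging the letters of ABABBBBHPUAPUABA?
16! / (5! × 6! × 2! × 1! × 2!) = 60540480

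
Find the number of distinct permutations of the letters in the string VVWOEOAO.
8! / (3! × 1! × 2! × 1! × 1!) = 3360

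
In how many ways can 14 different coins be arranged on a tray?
14! = 87178291200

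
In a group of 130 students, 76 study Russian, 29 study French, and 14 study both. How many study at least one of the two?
|A∪B| = |A| + |B| - |A∩B| = 76 + 29 - 14 = 91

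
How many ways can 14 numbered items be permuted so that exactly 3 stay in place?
Choose the 3 fixed points C(14,3) = 364, derange the rest: !11 = Σ_{j=0}^{11} (-1)^j·11!/j! = 39916800 - 39916800 + 19958400 - 6652800 + 1663200 - 332640 + 55440 - 7920 + 990 - 110 + 11 - 1 = 14684570. Product = 364 × 14684570 = 5345183480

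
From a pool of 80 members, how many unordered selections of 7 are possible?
C(80,7) = 80!/(7!×73!) = 3176716400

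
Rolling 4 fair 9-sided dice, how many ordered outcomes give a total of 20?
Coefficient of x^20 in (x + x² + ... + x^9)^4. By inclusion-exclusion on dice exceeding 9: Σ_j (-1)^j C(4,j)·C(20-1-9j, 3) = C(4,0)·C(19,3) - C(4,1)·C(10,3) = 1·969 - 4·120 = 489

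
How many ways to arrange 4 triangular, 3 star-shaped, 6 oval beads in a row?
13! / (4! × 3! × 6!) = 60060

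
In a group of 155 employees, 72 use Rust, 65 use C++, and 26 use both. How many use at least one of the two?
|A∪B| = |A| + |B| - |A∩B| = 72 + 65 - 26 = 111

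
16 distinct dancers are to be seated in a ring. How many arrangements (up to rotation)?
Circular: fix one position, arrange the rest. (16-1)! = 1307674368000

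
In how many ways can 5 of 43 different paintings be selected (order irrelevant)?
C(43,5) = 43!/(5!×38!) = 962598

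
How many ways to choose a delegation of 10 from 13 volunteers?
C(13,10) = 13!/(10!×3!) = 286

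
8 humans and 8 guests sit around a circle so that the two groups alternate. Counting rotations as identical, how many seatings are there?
Fix one of the humans: (8-1)! ways for the remaining humans, × 8! ways for the guests = 5040 × 40320 = 203212800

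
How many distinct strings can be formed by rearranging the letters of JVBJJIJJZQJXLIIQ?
16! / (1! × 2! × 6! × 1! × 1! × 1! × 1! × 3!) = 2421619200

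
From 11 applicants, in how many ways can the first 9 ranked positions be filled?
P(11,9) = 11!/(11-9)! = 19958400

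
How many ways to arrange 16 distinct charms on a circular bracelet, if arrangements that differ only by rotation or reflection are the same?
(16-1)!/2 = 1307674368000/2 = 653837184000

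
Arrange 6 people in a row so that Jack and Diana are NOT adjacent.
Total - adjacent = 6! - (6-1)!×2 = 720 - 240 = 480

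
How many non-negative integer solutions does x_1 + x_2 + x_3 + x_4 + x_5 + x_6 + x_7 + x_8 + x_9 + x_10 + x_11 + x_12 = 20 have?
C(20+12-1, 12-1) = C(31, 11) = 84672315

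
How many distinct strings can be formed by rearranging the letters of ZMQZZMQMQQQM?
12! / (5! × 4! × 3!) = 27720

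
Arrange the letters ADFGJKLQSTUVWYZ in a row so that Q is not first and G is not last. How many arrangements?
By inclusion-exclusion: 15! - 2×(15-1)! + (15-2)! = 1307674368000 - 174356582400 + 6227020800 = 1139544806400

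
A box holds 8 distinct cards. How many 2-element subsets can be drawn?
C(8,2) = 8!/(2!×6!) = 28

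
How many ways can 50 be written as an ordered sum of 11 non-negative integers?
C(50+11-1, 11-1) = C(60, 10) = 75394027566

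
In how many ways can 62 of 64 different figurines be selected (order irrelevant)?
C(64,62) = 64!/(62!×2!) = 2016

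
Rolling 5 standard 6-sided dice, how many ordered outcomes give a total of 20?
Coefficient of x^20 in (x + x² + ... + x^6)^5. By inclusion-exclusion on dice exceeding 6: Σ_j (-1)^j C(5,j)·C(20-1-6j, 4) = C(5,0)·C(19,4) - C(5,1)·C(13,4) + C(5,2)·C(7,4) = 1·3876 - 5·715 + 10·35 = 651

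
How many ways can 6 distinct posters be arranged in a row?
6! = 720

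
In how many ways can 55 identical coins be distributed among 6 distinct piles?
C(55+6-1, 6-1) = C(60, 5) = 5461512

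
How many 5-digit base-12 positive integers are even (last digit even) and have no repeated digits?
Last∈{0,2,4,6,8,10}. Last=0: 7920. Last nonzero: 5×10×P(10,3) = 36000. Total = 43920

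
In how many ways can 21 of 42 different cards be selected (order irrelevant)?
C(42,21) = 42!/(21!×21!) = 538257874440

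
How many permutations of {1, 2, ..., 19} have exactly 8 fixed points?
Choose the 8 fixed points C(19,8) = 75582, derange the rest: !11 = Σ_{j=0}^{11} (-1)^j·11!/j! = 39916800 - 39916800 + 19958400 - 6652800 + 1663200 - 332640 + 55440 - 7920 + 990 - 110 + 11 - 1 = 14684570. Product = 75582 × 14684570 = 1109889169740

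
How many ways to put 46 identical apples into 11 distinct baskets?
C(46+11-1, 11-1) = C(56, 10) = 35607051480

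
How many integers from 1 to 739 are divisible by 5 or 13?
⌊739/5⌋ + ⌊739/13⌋ - ⌊739/65⌋ = 147 + 56 - 11 = 192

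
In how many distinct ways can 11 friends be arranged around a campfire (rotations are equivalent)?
Circular: fix one position, arrange the rest. (11-1)! = 3628800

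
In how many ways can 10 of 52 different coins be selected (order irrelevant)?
C(52,10) = 52!/(10!×42!) = 15820024220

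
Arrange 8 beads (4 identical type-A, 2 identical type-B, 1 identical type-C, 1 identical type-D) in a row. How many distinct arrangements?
8! / (4! × 2! × 1! × 1!) = 840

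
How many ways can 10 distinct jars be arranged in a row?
10! = 3628800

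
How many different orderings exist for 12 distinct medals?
12! = 479001600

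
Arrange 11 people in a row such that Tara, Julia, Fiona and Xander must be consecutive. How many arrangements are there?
Treat the 4 as one block: (11-4+1)! × 4! = 40320 × 24 = 967680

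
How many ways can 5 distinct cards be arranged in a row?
5! = 120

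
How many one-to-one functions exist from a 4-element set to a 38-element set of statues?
P(38,4) = 38!/(38-4)! = 1771560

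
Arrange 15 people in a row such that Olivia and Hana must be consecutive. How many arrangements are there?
Treat the 2 as one block: (15-2+1)! × 2! = 87178291200 × 2 = 174356582400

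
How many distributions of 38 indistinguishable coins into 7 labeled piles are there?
C(38+7-1, 7-1) = C(44, 6) = 7059052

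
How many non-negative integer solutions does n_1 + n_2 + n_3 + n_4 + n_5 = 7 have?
C(7+5-1, 5-1) = C(11, 4) = 330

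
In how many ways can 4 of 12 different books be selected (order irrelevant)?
C(12,4) = 12!/(4!×8!) = 495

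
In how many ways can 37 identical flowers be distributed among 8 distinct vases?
C(37+8-1, 8-1) = C(44, 7) = 38320568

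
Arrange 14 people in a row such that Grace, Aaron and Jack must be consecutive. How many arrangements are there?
Treat the 3 as one block: (14-3+1)! × 3! = 479001600 × 6 = 2874009600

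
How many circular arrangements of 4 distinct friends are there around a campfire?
Circular: fix one position, arrange the rest. (4-1)! = 6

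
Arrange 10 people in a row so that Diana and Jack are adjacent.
Treat as block: (10-1)! × 2! = 362880 × 2 = 725760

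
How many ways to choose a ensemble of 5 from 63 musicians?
C(63,5) = 63!/(5!×58!) = 7028847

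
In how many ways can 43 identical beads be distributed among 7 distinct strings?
C(43+7-1, 7-1) = C(49, 6) = 13983816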